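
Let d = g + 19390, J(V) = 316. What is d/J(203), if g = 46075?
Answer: 65465/316 ≈ 207.17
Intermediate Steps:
d = 65465 (d = 46075 + 19390 = 65465)
d/J(203) = 65465/316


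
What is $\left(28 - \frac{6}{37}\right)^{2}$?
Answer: $\frac{1060900}{1369} \approx 774.95$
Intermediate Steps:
$\left(28 - \frac{6}{37}\right)^{2} = \left(\frac{1030}{37}\right)^{2} = \frac{1060900}{1369}$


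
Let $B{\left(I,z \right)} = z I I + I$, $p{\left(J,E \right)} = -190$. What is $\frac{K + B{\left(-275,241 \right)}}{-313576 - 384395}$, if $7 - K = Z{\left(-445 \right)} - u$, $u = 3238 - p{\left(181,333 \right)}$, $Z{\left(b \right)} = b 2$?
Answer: $- \frac{18229675}{697971} \approx -26.118$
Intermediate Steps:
$Z{\left(b \right)} = 2 b$
$B{\left(I,z \right)} = I + z I^{2}$ ($B{\left(I,z \right)} = z I^{2} + I = I + z I^{2}$)
$u = 3428$ ($u = 3238 - -190 = 3238 + 190 = 3428$)
$K = 4325$ ($K = 7 - \left(2 \left(-445\right) - 3428\right) = 7 - \left(-890 - 3428\right) = 7 - -4318 = 7 + 4318 = 4325$)
$\frac{K + B{\left(-275,241 \right)}}{-313576 - 384395} = \frac{4325 - 275 \left(1 - 66275\right)}{-313576 - 384395} = \frac{4325 - 275 \left(1 - 66275\right)}{-697971} = \left(4325 - -18225350\right) \left(- \frac{1}{697971}\right) = \left(4325 + 18225350\right) \left(- \frac{1}{697971}\right) = 18229675 \left(- \frac{1}{697971}\right) = - \frac{18229675}{697971}$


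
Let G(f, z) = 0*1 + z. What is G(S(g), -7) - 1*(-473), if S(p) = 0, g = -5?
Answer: 466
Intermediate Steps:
G(f, z) = z (G(f, z) = 0 + z = z)
G(S(g), -7) - 1*(-473) = -7 - 1*(-473) = -7 + 473 = 466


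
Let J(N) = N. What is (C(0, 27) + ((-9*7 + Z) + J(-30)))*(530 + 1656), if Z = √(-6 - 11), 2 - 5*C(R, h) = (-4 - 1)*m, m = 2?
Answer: -990258/5 + 2186*I*√17 ≈ -1.9805e+5 + 9013.1*I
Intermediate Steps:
C(R, h) = 12/5 (C(R, h) = ⅖ - (-4 - 1)*2/5 = ⅖ - (-1)*2 = ⅖ - ⅕*(-10) = ⅖ + 2 = 12/5)
Z = I*√17 (Z = √(-17) = I*√17 ≈ 4.1231*I)
(C(0, 27) + ((-9*7 + Z) + J(-30)))*(530 + 1656) = (12/5 + ((-9*7 + I*√17) - 30))*(530 + 1656) = (12/5 + ((-63 + I*√17) - 30))*2186 = (12/5 + (-93 + I*√17))*2186 = (-453/5 + I*√17)*2186 = -990258/5 + 2186*I*√17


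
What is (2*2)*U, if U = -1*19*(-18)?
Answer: 1368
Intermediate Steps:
U = 342 (U = -19*(-18) = 342)
(2*2)*U = (2*2)*342 = 4*342 = 1368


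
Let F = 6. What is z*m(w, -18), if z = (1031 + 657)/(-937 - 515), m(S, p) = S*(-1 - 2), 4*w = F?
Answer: 633/121 ≈ 5.2314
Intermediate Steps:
w = 3/2 (w = (1/4)*6 = 3/2 ≈ 1.5000)
m(S, p) = -3*S (m(S, p) = S*(-3) = -3*S)
z = -422/363 (z = 1688/(-1452) = 1688*(-1/1452) = -422/363 ≈ -1.1625)
z*m(w, -18) = -(-422)*3/(121*2) = -422/363*(-9/2) = 633/121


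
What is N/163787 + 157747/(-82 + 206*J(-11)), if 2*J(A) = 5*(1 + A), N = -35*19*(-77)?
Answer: -25569003329/856933584 ≈ -29.838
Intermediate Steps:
N = 51205 (N = -665*(-77) = 51205)
J(A) = 5/2 + 5*A/2 (J(A) = (5*(1 + A))/2 = (5 + 5*A)/2 = 5/2 + 5*A/2)
N/163787 + 157747/(-82 + 206*J(-11)) = 51205/163787 + 157747/(-82 + 206*(5/2 + (5/2)*(-11))) = 51205*(1/163787) + 157747/(-82 + 206*(5/2 - 55/2)) = 51205/163787 + 157747/(-82 + 206*(-25)) = 51205/163787 + 157747/(-82 - 5150) = 51205/163787 + 157747/(-5232) = 51205/163787 + 157747*(-1/5232) = 51205/163787 - 157747/5232 = -25569003329/856933584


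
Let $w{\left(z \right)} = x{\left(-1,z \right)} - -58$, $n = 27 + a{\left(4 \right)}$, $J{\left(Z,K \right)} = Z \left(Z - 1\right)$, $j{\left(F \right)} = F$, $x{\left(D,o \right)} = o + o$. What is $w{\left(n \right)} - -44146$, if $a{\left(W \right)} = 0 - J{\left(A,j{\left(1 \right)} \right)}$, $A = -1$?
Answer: $44254$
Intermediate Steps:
$x{\left(D,o \right)} = 2 o$
$J{\left(Z,K \right)} = Z \left(-1 + Z\right)$
$a{\left(W \right)} = -2$ ($a{\left(W \right)} = 0 - - (-1 - 1) = 0 - \left(-1\right) \left(-2\right) = 0 - 2 = -2$)
$n = 25$ ($n = 27 - 2 = 25$)
$w{\left(z \right)} = 58 + 2 z$ ($w{\left(z \right)} = 2 z - -58 = 2 z + 58 = 58 + 2 z$)
$w{\left(n \right)} - -44146 = \left(58 + 2 \cdot 25\right) - -44146 = \left(58 + 50\right) + 44146 = 108 + 44146 = 44254$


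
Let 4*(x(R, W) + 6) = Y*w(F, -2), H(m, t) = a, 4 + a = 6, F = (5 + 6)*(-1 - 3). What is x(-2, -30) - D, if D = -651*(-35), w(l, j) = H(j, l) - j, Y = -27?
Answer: -22818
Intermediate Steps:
F = -44 (F = 11*(-4) = -44)
a = 2 (a = -4 + 6 = 2)
H(m, t) = 2
w(l, j) = 2 - j
D = 22785
x(R, W) = -33 (x(R, W) = -6 + (-27*(2 - 1*(-2)))/4 = -6 + (-27*(2 + 2))/4 = -6 + (-27*4)/4 = -6 + (¼)*(-108) = -6 - 27 = -33)
x(-2, -30) - D = -33 - 1*22785 = -33 - 22785 = -22818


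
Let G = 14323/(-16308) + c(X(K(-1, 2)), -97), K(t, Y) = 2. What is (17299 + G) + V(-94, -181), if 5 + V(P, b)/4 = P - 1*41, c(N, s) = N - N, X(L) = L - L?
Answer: 272965289/16308 ≈ 16738.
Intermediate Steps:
X(L) = 0
c(N, s) = 0
G = -14323/16308 (G = 14323/(-16308) + 0 = 14323*(-1/16308) + 0 = -14323/16308 + 0 = -14323/16308 ≈ -0.87828)
V(P, b) = -184 + 4*P (V(P, b) = -20 + 4*(P - 1*41) = -20 + 4*(P - 41) = -20 + 4*(-41 + P) = -20 + (-164 + 4*P) = -184 + 4*P)
(17299 + G) + V(-94, -181) = (17299 - 14323/16308) + (-184 + 4*(-94)) = 282097769/16308 + (-184 - 376) = 282097769/16308 - 560 = 272965289/16308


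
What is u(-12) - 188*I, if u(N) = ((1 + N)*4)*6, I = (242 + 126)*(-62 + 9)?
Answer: 3666488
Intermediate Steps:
I = -19504 (I = 368*(-53) = -19504)
u(N) = 24 + 24*N (u(N) = (4 + 4*N)*6 = 24 + 24*N)
u(-12) - 188*I = (24 + 24*(-12)) - 188*(-19504) = (24 - 288) + 3666752 = -264 + 3666752 = 3666488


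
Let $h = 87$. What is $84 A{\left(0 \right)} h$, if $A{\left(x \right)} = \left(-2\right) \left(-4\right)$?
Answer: $58464$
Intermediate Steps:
$A{\left(x \right)} = 8$
$84 A{\left(0 \right)} h = 84 \cdot 8 \cdot 87 = 672 \cdot 87 = 58464$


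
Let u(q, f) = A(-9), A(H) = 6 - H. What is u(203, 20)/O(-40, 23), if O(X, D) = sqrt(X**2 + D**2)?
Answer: 15*sqrt(2129)/2129 ≈ 0.32509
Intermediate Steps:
O(X, D) = sqrt(D**2 + X**2)
u(q, f) = 15 (u(q, f) = 6 - 1*(-9) = 6 + 9 = 15)
u(203, 20)/O(-40, 23) = 15/(sqrt(23**2 + (-40)**2)) = 15/(sqrt(529 + 1600)) = 15/(sqrt(2129)) = 15*(sqrt(2129)/2129) = 15*sqrt(2129)/2129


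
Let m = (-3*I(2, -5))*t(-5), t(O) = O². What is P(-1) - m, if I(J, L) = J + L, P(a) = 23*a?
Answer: -248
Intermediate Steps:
m = 225 (m = -3*(2 - 5)*(-5)² = -3*(-3)*25 = 9*25 = 225)
P(-1) - m = 23*(-1) - 1*225 = -23 - 225 = -248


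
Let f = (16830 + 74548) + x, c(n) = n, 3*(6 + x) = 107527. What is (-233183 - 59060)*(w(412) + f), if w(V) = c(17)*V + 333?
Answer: -117965055922/3 ≈ -3.9322e+10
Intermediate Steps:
x = 107509/3 (x = -6 + (⅓)*107527 = -6 + 107527/3 = 107509/3 ≈ 35836.)
w(V) = 333 + 17*V (w(V) = 17*V + 333 = 333 + 17*V)
f = 381643/3 (f = (16830 + 74548) + 107509/3 = 91378 + 107509/3 = 381643/3 ≈ 1.2721e+5)
(-233183 - 59060)*(w(412) + f) = (-233183 - 59060)*((333 + 17*412) + 381643/3) = -292243*((333 + 7004) + 381643/3) = -292243*(7337 + 381643/3) = -292243*403654/3 = -117965055922/3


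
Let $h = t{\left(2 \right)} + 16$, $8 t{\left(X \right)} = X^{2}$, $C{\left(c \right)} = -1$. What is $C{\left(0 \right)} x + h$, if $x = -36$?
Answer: $\frac{105}{2} \approx 52.5$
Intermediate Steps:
$t{\left(X \right)} = \frac{X^{2}}{8}$
$h = \frac{33}{2}$ ($h = \frac{2^{2}}{8} + 16 = \frac{1}{8} \cdot 4 + 16 = \frac{1}{2} + 16 = \frac{33}{2} \approx 16.5$)
$C{\left(0 \right)} x + h = \left(-1\right) \left(-36\right) + \frac{33}{2} = 36 + \frac{33}{2} = \frac{105}{2}$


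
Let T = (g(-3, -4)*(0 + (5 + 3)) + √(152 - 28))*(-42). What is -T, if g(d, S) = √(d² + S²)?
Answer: 1680 + 84*√31 ≈ 2147.7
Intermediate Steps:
g(d, S) = √(S² + d²)
T = -1680 - 84*√31 (T = (√((-4)² + (-3)²)*(0 + (5 + 3)) + √(152 - 28))*(-42) = (√(16 + 9)*(0 + 8) + √124)*(-42) = (√25*8 + 2*√31)*(-42) = (5*8 + 2*√31)*(-42) = (40 + 2*√31)*(-42) = -1680 - 84*√31 ≈ -2147.7)
-T = -(-1680 - 84*√31) = 1680 + 84*√31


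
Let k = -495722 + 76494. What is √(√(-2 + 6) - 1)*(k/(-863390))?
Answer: 209614/431695 ≈ 0.48556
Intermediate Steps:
k = -419228
√(√(-2 + 6) - 1)*(k/(-863390)) = √(√(-2 + 6) - 1)*(-419228/(-863390)) = √(√4 - 1)*(-419228*(-1/863390)) = √(2 - 1)*(209614/431695) = √1*(209614/431695) = 1*(209614/431695) = 209614/431695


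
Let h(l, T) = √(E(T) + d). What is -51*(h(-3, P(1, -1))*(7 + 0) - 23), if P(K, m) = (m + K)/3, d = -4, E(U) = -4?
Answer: 1173 - 714*I*√2 ≈ 1173.0 - 1009.7*I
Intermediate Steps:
P(K, m) = K/3 + m/3 (P(K, m) = (K + m)*(⅓) = K/3 + m/3)
h(l, T) = 2*I*√2 (h(l, T) = √(-4 - 4) = √(-8) = 2*I*√2)
-51*(h(-3, P(1, -1))*(7 + 0) - 23) = -51*((2*I*√2)*(7 + 0) - 23) = -51*((2*I*√2)*7 - 23) = -51*(14*I*√2 - 23) = -51*(-23 + 14*I*√2) = 1173 - 714*I*√2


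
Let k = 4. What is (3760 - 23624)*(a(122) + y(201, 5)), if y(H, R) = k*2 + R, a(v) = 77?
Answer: -1787760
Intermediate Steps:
y(H, R) = 8 + R (y(H, R) = 4*2 + R = 8 + R)
(3760 - 23624)*(a(122) + y(201, 5)) = (3760 - 23624)*(77 + (8 + 5)) = -19864*(77 + 13) = -19864*90 = -1787760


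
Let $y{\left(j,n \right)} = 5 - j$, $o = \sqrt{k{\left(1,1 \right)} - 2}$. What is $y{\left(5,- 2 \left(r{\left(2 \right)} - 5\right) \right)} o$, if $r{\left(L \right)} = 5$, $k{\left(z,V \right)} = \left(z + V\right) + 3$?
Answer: $0$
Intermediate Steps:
$k{\left(z,V \right)} = 3 + V + z$ ($k{\left(z,V \right)} = \left(V + z\right) + 3 = 3 + V + z$)
$o = \sqrt{3}$ ($o = \sqrt{\left(3 + 1 + 1\right) - 2} = \sqrt{5 - 2} = \sqrt{3} \approx 1.732$)
$y{\left(5,- 2 \left(r{\left(2 \right)} - 5\right) \right)} o = \left(5 - 5\right) \sqrt{3} = 0 \sqrt{3} = 0$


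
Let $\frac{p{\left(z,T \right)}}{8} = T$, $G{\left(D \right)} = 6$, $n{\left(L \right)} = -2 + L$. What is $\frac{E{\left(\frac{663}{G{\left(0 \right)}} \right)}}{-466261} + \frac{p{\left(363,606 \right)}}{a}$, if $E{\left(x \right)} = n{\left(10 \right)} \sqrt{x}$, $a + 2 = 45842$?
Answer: $\frac{101}{955} - \frac{4 \sqrt{442}}{466261} \approx 0.10558$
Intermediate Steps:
$a = 45840$ ($a = -2 + 45842 = 45840$)
$p{\left(z,T \right)} = 8 T$
$E{\left(x \right)} = 8 \sqrt{x}$ ($E{\left(x \right)} = \left(-2 + 10\right) \sqrt{x} = 8 \sqrt{x}$)
$\frac{E{\left(\frac{663}{G{\left(0 \right)}} \right)}}{-466261} + \frac{p{\left(363,606 \right)}}{a} = \frac{8 \sqrt{\frac{663}{6}}}{-466261} + \frac{8 \cdot 606}{45840} = 8 \sqrt{663 \cdot \frac{1}{6}} \left(- \frac{1}{466261}\right) + 4848 \cdot \frac{1}{45840} = 8 \sqrt{\frac{221}{2}} \left(- \frac{1}{466261}\right) + \frac{101}{955} = 8 \frac{\sqrt{442}}{2} \left(- \frac{1}{466261}\right) + \frac{101}{955} = 4 \sqrt{442} \left(- \frac{1}{466261}\right) + \frac{101}{955} = - \frac{4 \sqrt{442}}{466261} + \frac{101}{955} = \frac{101}{955} - \frac{4 \sqrt{442}}{466261}$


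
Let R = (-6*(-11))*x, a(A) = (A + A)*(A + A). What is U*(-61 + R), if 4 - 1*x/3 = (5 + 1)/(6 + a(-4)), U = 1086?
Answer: 27140226/35 ≈ 7.7544e+5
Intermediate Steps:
a(A) = 4*A**2 (a(A) = (2*A)*(2*A) = 4*A**2)
x = 411/35 (x = 12 - 3*(5 + 1)/(6 + 4*(-4)**2) = 12 - 18/(6 + 4*16) = 12 - 18/(6 + 64) = 12 - 18/70 = 12 - 3*3/35 = 12 - 9/35 = 411/35 ≈ 11.743)
R = 27126/35 (R = -6*(-11)*(411/35) = 66*(411/35) = 27126/35 ≈ 775.03)
U*(-61 + R) = 1086*(-61 + 27126/35) = 1086*(24991/35) = 27140226/35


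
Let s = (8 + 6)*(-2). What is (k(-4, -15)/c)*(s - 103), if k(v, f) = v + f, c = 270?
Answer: 2489/270 ≈ 9.2185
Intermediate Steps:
k(v, f) = f + v
s = -28 (s = 14*(-2) = -28)
(k(-4, -15)/c)*(s - 103) = ((-15 - 4)/270)*(-28 - 103) = -19*1/270*(-131) = -19/270*(-131) = 2489/270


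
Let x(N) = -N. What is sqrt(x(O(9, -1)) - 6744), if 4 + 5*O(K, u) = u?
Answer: I*sqrt(6743) ≈ 82.116*I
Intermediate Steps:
O(K, u) = -4/5 + u/5
sqrt(x(O(9, -1)) - 6744) = sqrt(-(-4/5 + (1/5)*(-1)) - 6744) = sqrt(-(-4/5 - 1/5) - 6744) = sqrt(-1*(-1) - 6744) = sqrt(1 - 6744) = sqrt(-6743) = I*sqrt(6743)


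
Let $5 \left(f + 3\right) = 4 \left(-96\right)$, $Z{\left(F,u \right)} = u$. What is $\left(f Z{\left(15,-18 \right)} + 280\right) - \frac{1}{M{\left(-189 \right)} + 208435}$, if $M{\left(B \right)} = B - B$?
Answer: $\frac{357757833}{208435} \approx 1716.4$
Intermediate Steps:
$M{\left(B \right)} = 0$
$f = - \frac{399}{5}$ ($f = -3 + \frac{4 \left(-96\right)}{5} = -3 + \frac{1}{5} \left(-384\right) = -3 - \frac{384}{5} = - \frac{399}{5} \approx -79.8$)
$\left(f Z{\left(15,-18 \right)} + 280\right) - \frac{1}{M{\left(-189 \right)} + 208435} = \left(\left(- \frac{399}{5}\right) \left(-18\right) + 280\right) - \frac{1}{0 + 208435} = \left(\frac{7182}{5} + 280\right) - \frac{1}{208435} = \frac{8582}{5} - \frac{1}{208435} = \frac{357757833}{208435}$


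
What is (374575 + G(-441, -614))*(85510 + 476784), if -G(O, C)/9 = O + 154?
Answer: 212073680452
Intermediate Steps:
G(O, C) = -1386 - 9*O (G(O, C) = -9*(O + 154) = -9*(154 + O) = -1386 - 9*O)
(374575 + G(-441, -614))*(85510 + 476784) = (374575 + (-1386 - 9*(-441)))*(85510 + 476784) = (374575 + (-1386 + 3969))*562294 = (374575 + 2583)*562294 = 377158*562294 = 212073680452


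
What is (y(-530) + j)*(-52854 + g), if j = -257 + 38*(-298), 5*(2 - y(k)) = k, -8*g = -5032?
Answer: 599177425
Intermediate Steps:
g = 629 (g = -1/8*(-5032) = 629)
y(k) = 2 - k/5
j = -11581 (j = -257 - 11324 = -11581)
(y(-530) + j)*(-52854 + g) = ((2 - 1/5*(-530)) - 11581)*(-52854 + 629) = ((2 + 106) - 11581)*(-52225) = (108 - 11581)*(-52225) = -11473*(-52225) = 599177425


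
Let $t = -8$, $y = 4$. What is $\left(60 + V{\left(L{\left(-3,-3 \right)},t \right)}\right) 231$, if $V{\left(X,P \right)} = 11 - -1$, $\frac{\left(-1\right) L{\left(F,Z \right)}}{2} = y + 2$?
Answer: $16632$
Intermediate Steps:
$L{\left(F,Z \right)} = -12$ ($L{\left(F,Z \right)} = - 2 \left(4 + 2\right) = \left(-2\right) 6 = -12$)
$V{\left(X,P \right)} = 12$ ($V{\left(X,P \right)} = 11 + 1 = 12$)
$\left(60 + V{\left(L{\left(-3,-3 \right)},t \right)}\right) 231 = \left(60 + 12\right) 231 = 72 \cdot 231 = 16632$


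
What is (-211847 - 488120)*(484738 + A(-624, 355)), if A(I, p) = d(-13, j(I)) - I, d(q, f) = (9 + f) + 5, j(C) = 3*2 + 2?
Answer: -339752782328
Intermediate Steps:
j(C) = 8 (j(C) = 6 + 2 = 8)
d(q, f) = 14 + f
A(I, p) = 22 - I (A(I, p) = (14 + 8) - I = 22 - I)
(-211847 - 488120)*(484738 + A(-624, 355)) = (-211847 - 488120)*(484738 + (22 - 1*(-624))) = -699967*(484738 + (22 + 624)) = -699967*(484738 + 646) = -699967*485384 = -339752782328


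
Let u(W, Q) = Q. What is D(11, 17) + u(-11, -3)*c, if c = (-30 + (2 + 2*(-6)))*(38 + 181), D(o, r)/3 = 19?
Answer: 26337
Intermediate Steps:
D(o, r) = 57 (D(o, r) = 3*19 = 57)
c = -8760 (c = (-30 + (2 - 12))*219 = (-30 - 10)*219 = -40*219 = -8760)
D(11, 17) + u(-11, -3)*c = 57 - 3*(-8760) = 57 + 26280 = 26337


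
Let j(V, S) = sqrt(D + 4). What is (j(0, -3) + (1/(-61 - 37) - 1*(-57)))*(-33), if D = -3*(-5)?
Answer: -184305/98 - 33*sqrt(19) ≈ -2024.5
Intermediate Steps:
D = 15
j(V, S) = sqrt(19) (j(V, S) = sqrt(15 + 4) = sqrt(19))
(j(0, -3) + (1/(-61 - 37) - 1*(-57)))*(-33) = (sqrt(19) + (1/(-61 - 37) - 1*(-57)))*(-33) = (sqrt(19) + (1/(-98) + 57))*(-33) = (sqrt(19) + (-1/98 + 57))*(-33) = (sqrt(19) + 5585/98)*(-33) = (5585/98 + sqrt(19))*(-33) = -184305/98 - 33*sqrt(19)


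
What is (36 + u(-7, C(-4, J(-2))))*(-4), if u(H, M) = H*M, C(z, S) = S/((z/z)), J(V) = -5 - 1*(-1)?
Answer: -256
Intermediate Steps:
J(V) = -4 (J(V) = -5 + 1 = -4)
C(z, S) = S (C(z, S) = S/1 = S*1 = S)
(36 + u(-7, C(-4, J(-2))))*(-4) = (36 - 7*(-4))*(-4) = (36 + 28)*(-4) = 64*(-4) = -256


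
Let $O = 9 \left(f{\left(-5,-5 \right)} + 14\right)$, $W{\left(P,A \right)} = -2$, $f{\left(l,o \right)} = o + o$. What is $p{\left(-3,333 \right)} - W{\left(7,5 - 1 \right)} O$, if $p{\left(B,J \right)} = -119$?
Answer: $-47$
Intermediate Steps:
$f{\left(l,o \right)} = 2 o$
$O = 36$ ($O = 9 \left(2 \left(-5\right) + 14\right) = 9 \left(-10 + 14\right) = 9 \cdot 4 = 36$)
$p{\left(-3,333 \right)} - W{\left(7,5 - 1 \right)} O = -119 - \left(-2\right) 36 = -119 - -72 = -119 + 72 = -47$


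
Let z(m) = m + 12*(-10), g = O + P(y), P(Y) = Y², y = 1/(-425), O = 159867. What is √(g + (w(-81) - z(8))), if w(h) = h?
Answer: √28881576251/425 ≈ 399.87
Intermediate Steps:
y = -1/425 ≈ -0.0023529
g = 28875976876/180625 (g = 159867 + (-1/425)² = 159867 + 1/180625 = 28875976876/180625 ≈ 1.5987e+5)
z(m) = -120 + m (z(m) = m - 120 = -120 + m)
√(g + (w(-81) - z(8))) = √(28875976876/180625 + (-81 - (-120 + 8))) = √(28875976876/180625 + (-81 - 1*(-112))) = √(28875976876/180625 + (-81 + 112)) = √(28875976876/180625 + 31) = √(28881576251/180625) = √28881576251/425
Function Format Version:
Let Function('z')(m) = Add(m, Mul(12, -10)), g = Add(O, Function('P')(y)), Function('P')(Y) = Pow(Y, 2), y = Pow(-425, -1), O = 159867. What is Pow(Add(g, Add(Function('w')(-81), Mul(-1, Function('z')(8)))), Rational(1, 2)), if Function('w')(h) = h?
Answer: Mul(Rational(1, 425), Pow(28881576251, Rational(1, 2))) ≈ 399.87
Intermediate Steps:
y = Rational(-1, 425) ≈ -0.0023529
g = Rational(28875976876, 180625) (g = Add(159867, Pow(Rational(-1, 425), 2)) = Add(159867, Rational(1, 180625)) = Rational(28875976876, 180625) ≈ 1.5987e+5)
Function('z')(m) = Add(-120, m) (Function('z')(m) = Add(m, -120) = Add(-120, m))
Pow(Add(g, Add(Function('w')(-81), Mul(-1, Function('z')(8)))), Rational(1, 2)) = Pow(Add(Rational(28875976876, 180625), Add(-81, Mul(-1, Add(-120, 8)))), Rational(1, 2)) = Pow(Add(Rational(28875976876, 180625), Add(-81, Mul(-1, -112))), Rational(1, 2)) = Pow(Add(Rational(28875976876, 180625), Add(-81, 112)), Rational(1, 2)) = Pow(Add(Rational(28875976876, 180625), 31), Rational(1, 2)) = Pow(Rational(28881576251, 180625), Rational(1, 2)) = Mul(Rational(1, 425), Pow(28881576251, Rational(1, 2)))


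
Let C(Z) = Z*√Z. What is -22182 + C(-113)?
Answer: -22182 - 113*I*√113 ≈ -22182.0 - 1201.2*I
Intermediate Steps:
C(Z) = Z^(3/2)
-22182 + C(-113) = -22182 + (-113)^(3/2) = -22182 - 113*I*√113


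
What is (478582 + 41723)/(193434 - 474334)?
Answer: -104061/56180 ≈ -1.8523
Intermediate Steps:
(478582 + 41723)/(193434 - 474334) = 520305/(-280900) = 520305*(-1/280900) = -104061/56180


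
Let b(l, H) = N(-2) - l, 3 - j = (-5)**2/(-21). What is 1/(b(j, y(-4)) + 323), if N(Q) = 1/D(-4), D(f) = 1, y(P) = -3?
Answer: 21/6716 ≈ 0.0031269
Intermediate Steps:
j = 88/21 (j = 3 - (-5)**2/(-21) = 3 - 25*(-1)/21 = 3 - 1*(-25/21) = 3 + 25/21 = 88/21 ≈ 4.1905)
N(Q) = 1 (N(Q) = 1/1 = 1)
b(l, H) = 1 - l
1/(b(j, y(-4)) + 323) = 1/((1 - 1*88/21) + 323) = 1/((1 - 88/21) + 323) = 1/(-67/21 + 323) = 1/(6716/21) = 21/6716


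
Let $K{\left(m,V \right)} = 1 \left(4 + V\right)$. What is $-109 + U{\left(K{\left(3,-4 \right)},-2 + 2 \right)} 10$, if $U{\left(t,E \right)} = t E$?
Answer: $-109$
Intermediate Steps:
$K{\left(m,V \right)} = 4 + V$
$U{\left(t,E \right)} = E t$
$-109 + U{\left(K{\left(3,-4 \right)},-2 + 2 \right)} 10 = -109 + \left(-2 + 2\right) \left(4 - 4\right) 10 = -109 + 0 \cdot 0 \cdot 10 = -109 + 0 \cdot 10 = -109 + 0 = -109$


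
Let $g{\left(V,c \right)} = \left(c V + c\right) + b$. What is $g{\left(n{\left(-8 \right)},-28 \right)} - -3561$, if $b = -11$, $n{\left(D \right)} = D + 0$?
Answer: $3746$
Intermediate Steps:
$n{\left(D \right)} = D$
$g{\left(V,c \right)} = -11 + c + V c$ ($g{\left(V,c \right)} = \left(c V + c\right) - 11 = \left(V c + c\right) - 11 = \left(c + V c\right) - 11 = -11 + c + V c$)
$g{\left(n{\left(-8 \right)},-28 \right)} - -3561 = \left(-11 - 28 - -224\right) - -3561 = \left(-11 - 28 + 224\right) + 3561 = 185 + 3561 = 3746$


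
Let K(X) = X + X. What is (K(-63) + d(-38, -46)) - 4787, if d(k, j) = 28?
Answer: -4885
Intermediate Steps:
K(X) = 2*X
(K(-63) + d(-38, -46)) - 4787 = (2*(-63) + 28) - 4787 = (-126 + 28) - 4787 = -98 - 4787 = -4885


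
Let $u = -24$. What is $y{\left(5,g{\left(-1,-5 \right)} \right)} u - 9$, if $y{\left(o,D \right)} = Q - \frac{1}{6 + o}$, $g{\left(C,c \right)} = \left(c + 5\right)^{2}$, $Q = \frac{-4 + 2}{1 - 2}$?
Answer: $- \frac{603}{11} \approx -54.818$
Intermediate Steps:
$Q = 2$ ($Q = - \frac{2}{-1} = \left(-2\right) \left(-1\right) = 2$)
$g{\left(C,c \right)} = \left(5 + c\right)^{2}$
$y{\left(o,D \right)} = 2 - \frac{1}{6 + o}$
$y{\left(5,g{\left(-1,-5 \right)} \right)} u - 9 = \frac{11 + 2 \cdot 5}{6 + 5} \left(-24\right) - 9 = \frac{11 + 10}{11} \left(-24\right) - 9 = \frac{1}{11} \cdot 21 \left(-24\right) - 9 = \frac{21}{11} \left(-24\right) - 9 = - \frac{504}{11} - 9 = - \frac{603}{11}$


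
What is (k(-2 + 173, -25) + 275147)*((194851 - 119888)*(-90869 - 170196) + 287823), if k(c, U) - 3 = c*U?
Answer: -5301004185240500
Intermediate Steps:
k(c, U) = 3 + U*c (k(c, U) = 3 + c*U = 3 + U*c)
(k(-2 + 173, -25) + 275147)*((194851 - 119888)*(-90869 - 170196) + 287823) = ((3 - 25*(-2 + 173)) + 275147)*((194851 - 119888)*(-90869 - 170196) + 287823) = ((3 - 25*171) + 275147)*(74963*(-261065) + 287823) = ((3 - 4275) + 275147)*(-19570215595 + 287823) = (-4272 + 275147)*(-19569927772) = 270875*(-19569927772) = -5301004185240500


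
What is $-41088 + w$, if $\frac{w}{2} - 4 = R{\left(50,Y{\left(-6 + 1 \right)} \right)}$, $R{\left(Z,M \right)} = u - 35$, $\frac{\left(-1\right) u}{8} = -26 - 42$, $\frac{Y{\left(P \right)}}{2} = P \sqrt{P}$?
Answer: $-40062$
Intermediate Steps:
$Y{\left(P \right)} = 2 P^{\frac{3}{2}}$ ($Y{\left(P \right)} = 2 P \sqrt{P} = 2 P^{\frac{3}{2}}$)
$u = 544$ ($u = - 8 \left(-26 - 42\right) = \left(-8\right) \left(-68\right) = 544$)
$R{\left(Z,M \right)} = 509$ ($R{\left(Z,M \right)} = 544 - 35 = 509$)
$w = 1026$ ($w = 8 + 2 \cdot 509 = 8 + 1018 = 1026$)
$-41088 + w = -41088 + 1026 = -40062$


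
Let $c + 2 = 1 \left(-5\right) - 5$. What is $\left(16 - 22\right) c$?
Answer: $72$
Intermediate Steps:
$c = -12$ ($c = -2 + \left(1 \left(-5\right) - 5\right) = -2 - 10 = -12$)
$\left(16 - 22\right) c = \left(16 - 22\right) \left(-12\right) = \left(-6\right) \left(-12\right) = 72$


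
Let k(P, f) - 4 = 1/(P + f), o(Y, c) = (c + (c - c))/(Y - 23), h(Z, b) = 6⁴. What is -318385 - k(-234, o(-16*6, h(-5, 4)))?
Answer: -9278492119/29142 ≈ -3.1839e+5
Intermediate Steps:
h(Z, b) = 1296
o(Y, c) = c/(-23 + Y) (o(Y, c) = (c + 0)/(-23 + Y) = c/(-23 + Y))
k(P, f) = 4 + 1/(P + f)
-318385 - k(-234, o(-16*6, h(-5, 4))) = -318385 - (1 + 4*(-234) + 4*(1296/(-23 - 16*6)))/(-234 + 1296/(-23 - 16*6)) = -318385 - (1 - 936 + 4*(1296/(-23 - 96)))/(-234 + 1296/(-23 - 96)) = -318385 - (1 - 936 + 4*(1296/(-119)))/(-234 + 1296/(-119)) = -318385 - (1 - 936 + 4*(1296*(-1/119)))/(-234 + 1296*(-1/119)) = -318385 - (1 - 936 + 4*(-1296/119))/(-234 - 1296/119) = -318385 - (1 - 936 - 5184/119)/(-29142/119) = -318385 - (-119)*(-116449)/(29142*119) = -318385 - 1*116449/29142 = -318385 - 116449/29142 = -9278492119/29142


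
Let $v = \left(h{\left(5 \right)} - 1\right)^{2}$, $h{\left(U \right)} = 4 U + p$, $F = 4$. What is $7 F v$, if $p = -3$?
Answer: $7168$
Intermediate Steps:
$h{\left(U \right)} = -3 + 4 U$ ($h{\left(U \right)} = 4 U - 3 = -3 + 4 U$)
$v = 256$ ($v = \left(\left(-3 + 4 \cdot 5\right) - 1\right)^{2} = \left(\left(-3 + 20\right) - 1\right)^{2} = \left(17 - 1\right)^{2} = 16^{2} = 256$)
$7 F v = 7 \cdot 4 \cdot 256 = 28 \cdot 256 = 7168$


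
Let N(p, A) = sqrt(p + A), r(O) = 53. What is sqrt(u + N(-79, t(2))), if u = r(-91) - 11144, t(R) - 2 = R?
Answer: sqrt(-11091 + 5*I*sqrt(3)) ≈ 0.0411 + 105.31*I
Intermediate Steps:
t(R) = 2 + R
N(p, A) = sqrt(A + p)
u = -11091 (u = 53 - 11144 = -11091)
sqrt(u + N(-79, t(2))) = sqrt(-11091 + sqrt((2 + 2) - 79)) = sqrt(-11091 + sqrt(4 - 79)) = sqrt(-11091 + sqrt(-75)) = sqrt(-11091 + 5*I*sqrt(3))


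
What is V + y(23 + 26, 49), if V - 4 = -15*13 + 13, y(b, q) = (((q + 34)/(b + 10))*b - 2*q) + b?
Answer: -9326/59 ≈ -158.07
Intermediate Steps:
y(b, q) = b - 2*q + b*(34 + q)/(10 + b) (y(b, q) = (((34 + q)/(10 + b))*b - 2*q) + b = (b*(34 + q)/(10 + b) - 2*q) + b = (-2*q + b*(34 + q)/(10 + b)) + b = b - 2*q + b*(34 + q)/(10 + b))
V = -178 (V = 4 + (-15*13 + 13) = 4 + (-195 + 13) = 4 - 182 = -178)
V + y(23 + 26, 49) = -178 + ((23 + 26)² - 20*49 + 44*(23 + 26) - 1*(23 + 26)*49)/(10 + (23 + 26)) = -178 + (49² - 980 + 44*49 - 1*49*49)/(10 + 49) = -178 + (2401 - 980 + 2156 - 2401)/59 = -178 + (1/59)*1176 = -178 + 1176/59 = -9326/59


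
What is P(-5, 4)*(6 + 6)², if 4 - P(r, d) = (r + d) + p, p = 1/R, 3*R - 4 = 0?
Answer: 612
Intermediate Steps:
R = 4/3 (R = 4/3 + (⅓)*0 = 4/3 + 0 = 4/3 ≈ 1.3333)
p = ¾ (p = 1/(4/3) = ¾ ≈ 0.75000)
P(r, d) = 13/4 - d - r (P(r, d) = 4 - ((r + d) + ¾) = 4 - ((d + r) + ¾) = 4 - (¾ + d + r) = 4 + (-¾ - d - r) = 13/4 - d - r)
P(-5, 4)*(6 + 6)² = (13/4 - 1*4 - 1*(-5))*(6 + 6)² = (13/4 - 4 + 5)*12² = (17/4)*144 = 612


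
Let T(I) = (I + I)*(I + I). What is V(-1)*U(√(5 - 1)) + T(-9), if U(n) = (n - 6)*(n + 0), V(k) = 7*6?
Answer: -12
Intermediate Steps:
V(k) = 42
T(I) = 4*I² (T(I) = (2*I)*(2*I) = 4*I²)
U(n) = n*(-6 + n) (U(n) = (-6 + n)*n = n*(-6 + n))
V(-1)*U(√(5 - 1)) + T(-9) = 42*(√(5 - 1)*(-6 + √(5 - 1))) + 4*(-9)² = 42*(√4*(-6 + √4)) + 4*81 = 42*(2*(-6 + 2)) + 324 = 42*(2*(-4)) + 324 = 42*(-8) + 324 = -336 + 324 = -12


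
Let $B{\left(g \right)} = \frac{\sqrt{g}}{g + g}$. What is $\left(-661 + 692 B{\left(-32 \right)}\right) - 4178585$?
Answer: $-4179246 - \frac{173 i \sqrt{2}}{4} \approx -4.1792 \cdot 10^{6} - 61.165 i$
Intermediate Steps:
$B{\left(g \right)} = \frac{1}{2 \sqrt{g}}$ ($B{\left(g \right)} = \frac{\sqrt{g}}{2 g} = \frac{1}{2 g} \sqrt{g} = \frac{1}{2 \sqrt{g}}$)
$\left(-661 + 692 B{\left(-32 \right)}\right) - 4178585 = \left(-661 + 692 \frac{1}{2 \cdot 4 i \sqrt{2}}\right) - 4178585 = \left(-661 + 692 \frac{\left(- \frac{1}{8}\right) i \sqrt{2}}{2}\right) - 4178585 = \left(-661 + 692 \left(- \frac{i \sqrt{2}}{16}\right)\right) - 4178585 = \left(-661 - \frac{173 i \sqrt{2}}{4}\right) - 4178585 = -4179246 - \frac{173 i \sqrt{2}}{4}$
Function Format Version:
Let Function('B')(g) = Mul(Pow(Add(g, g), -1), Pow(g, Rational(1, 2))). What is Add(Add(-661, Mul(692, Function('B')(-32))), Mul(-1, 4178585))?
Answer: Add(-4179246, Mul(Rational(-173, 4), I, Pow(2, Rational(1, 2)))) ≈ Add(-4.1792e+6, Mul(-61.165, I))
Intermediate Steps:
Function('B')(g) = Mul(Rational(1, 2), Pow(g, Rational(-1, 2))) (Function('B')(g) = Mul(Pow(Mul(2, g), -1), Pow(g, Rational(1, 2))) = Mul(Mul(Rational(1, 2), Pow(g, -1)), Pow(g, Rational(1, 2))) = Mul(Rational(1, 2), Pow(g, Rational(-1, 2))))
Add(Add(-661, Mul(692, Function('B')(-32))), Mul(-1, 4178585)) = Add(Add(-661, Mul(692, Mul(Rational(1, 2), Pow(-32, Rational(-1, 2))))), Mul(-1, 4178585)) = Add(Add(-661, Mul(692, Mul(Rational(1, 2), Mul(Rational(-1, 8), I, Pow(2, Rational(1, 2)))))), -4178585) = Add(Add(-661, Mul(692, Mul(Rational(-1, 16), I, Pow(2, Rational(1, 2))))), -4178585) = Add(Add(-661, Mul(Rational(-173, 4), I, Pow(2, Rational(1, 2)))), -4178585) = Add(-4179246, Mul(Rational(-173, 4), I, Pow(2, Rational(1, 2))))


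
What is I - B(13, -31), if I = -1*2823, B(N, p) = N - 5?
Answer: -2831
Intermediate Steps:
B(N, p) = -5 + N
I = -2823
I - B(13, -31) = -2823 - (-5 + 13) = -2823 - 1*8 = -2823 - 8 = -2831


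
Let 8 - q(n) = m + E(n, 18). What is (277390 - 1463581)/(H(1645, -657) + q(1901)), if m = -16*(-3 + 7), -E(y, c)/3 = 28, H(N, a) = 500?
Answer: -1186191/656 ≈ -1808.2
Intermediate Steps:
E(y, c) = -84 (E(y, c) = -3*28 = -84)
m = -64 (m = -16*4 = -64)
q(n) = 156 (q(n) = 8 - (-64 - 84) = 8 - 1*(-148) = 8 + 148 = 156)
(277390 - 1463581)/(H(1645, -657) + q(1901)) = (277390 - 1463581)/(500 + 156) = -1186191/656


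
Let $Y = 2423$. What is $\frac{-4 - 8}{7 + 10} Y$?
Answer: $- \frac{29076}{17} \approx -1710.4$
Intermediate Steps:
$\frac{-4 - 8}{7 + 10} Y = \frac{-4 - 8}{7 + 10} \cdot 2423 = - \frac{12}{17} \cdot 2423 = \left(-12\right) \frac{1}{17} \cdot 2423 = \left(- \frac{12}{17}\right) 2423 = - \frac{29076}{17}$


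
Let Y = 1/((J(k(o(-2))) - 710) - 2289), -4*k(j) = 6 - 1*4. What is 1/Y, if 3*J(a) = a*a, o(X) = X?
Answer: -35987/12 ≈ -2998.9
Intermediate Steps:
k(j) = -½ (k(j) = -(6 - 1*4)/4 = -(6 - 4)/4 = -¼*2 = -½)
J(a) = a²/3 (J(a) = (a*a)/3 = a²/3)
Y = -12/35987 (Y = 1/(((-½)²/3 - 710) - 2289) = 1/(((⅓)*(¼) - 710) - 2289) = 1/((1/12 - 710) - 2289) = 1/(-8519/12 - 2289) = 1/(-35987/12) = -12/35987 ≈ -0.00033345)
1/Y = 1/(-12/35987) = -35987/12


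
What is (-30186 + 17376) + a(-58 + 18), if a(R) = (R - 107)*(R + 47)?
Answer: -13839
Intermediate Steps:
a(R) = (-107 + R)*(47 + R)
(-30186 + 17376) + a(-58 + 18) = (-30186 + 17376) + (-5029 + (-58 + 18)² - 60*(-58 + 18)) = -12810 + (-5029 + (-40)² - 60*(-40)) = -12810 + (-5029 + 1600 + 2400) = -12810 - 1029 = -13839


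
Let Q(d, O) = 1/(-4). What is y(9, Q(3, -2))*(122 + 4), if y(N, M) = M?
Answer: -63/2 ≈ -31.500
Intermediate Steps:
Q(d, O) = -¼
y(9, Q(3, -2))*(122 + 4) = -(122 + 4)/4 = -¼*126 = -63/2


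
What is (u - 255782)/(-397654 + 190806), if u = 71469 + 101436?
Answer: 82877/206848 ≈ 0.40067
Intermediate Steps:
u = 172905
(u - 255782)/(-397654 + 190806) = (172905 - 255782)/(-397654 + 190806) = -82877/(-206848) = -82877*(-1/206848) = 82877/206848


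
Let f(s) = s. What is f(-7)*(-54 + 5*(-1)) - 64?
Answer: 349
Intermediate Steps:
f(-7)*(-54 + 5*(-1)) - 64 = -7*(-54 + 5*(-1)) - 64 = -7*(-54 - 5) - 64 = -7*(-59) - 64 = 413 - 64 = 349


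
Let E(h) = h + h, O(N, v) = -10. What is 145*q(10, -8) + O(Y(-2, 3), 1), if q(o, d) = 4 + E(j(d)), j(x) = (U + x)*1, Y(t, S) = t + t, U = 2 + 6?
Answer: 570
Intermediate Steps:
U = 8
Y(t, S) = 2*t
j(x) = 8 + x (j(x) = (8 + x)*1 = 8 + x)
E(h) = 2*h
q(o, d) = 20 + 2*d (q(o, d) = 4 + 2*(8 + d) = 4 + (16 + 2*d) = 20 + 2*d)
145*q(10, -8) + O(Y(-2, 3), 1) = 145*(20 + 2*(-8)) - 10 = 145*(20 - 16) - 10 = 145*4 - 10 = 580 - 10 = 570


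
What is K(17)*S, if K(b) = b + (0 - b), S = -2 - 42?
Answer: 0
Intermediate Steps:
S = -44
K(b) = 0 (K(b) = b - b = 0)
K(17)*S = 0*(-44) = 0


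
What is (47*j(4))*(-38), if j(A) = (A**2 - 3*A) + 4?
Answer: -14288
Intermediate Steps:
j(A) = 4 + A**2 - 3*A
(47*j(4))*(-38) = (47*(4 + 4**2 - 3*4))*(-38) = (47*(4 + 16 - 12))*(-38) = (47*8)*(-38) = 376*(-38) = -14288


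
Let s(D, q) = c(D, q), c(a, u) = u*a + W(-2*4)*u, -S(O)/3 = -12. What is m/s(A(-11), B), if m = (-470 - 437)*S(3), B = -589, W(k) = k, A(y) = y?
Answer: -32652/11191 ≈ -2.9177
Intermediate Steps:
S(O) = 36 (S(O) = -3*(-12) = 36)
c(a, u) = -8*u + a*u (c(a, u) = u*a + (-2*4)*u = a*u - 8*u = -8*u + a*u)
s(D, q) = q*(-8 + D)
m = -32652 (m = (-470 - 437)*36 = -907*36 = -32652)
m/s(A(-11), B) = -32652*(-1/(589*(-8 - 11))) = -32652/((-589*(-19))) = -32652/11191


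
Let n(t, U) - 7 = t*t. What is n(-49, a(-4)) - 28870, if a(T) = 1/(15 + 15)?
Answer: -26462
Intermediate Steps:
a(T) = 1/30
n(t, U) = 7 + t² (n(t, U) = 7 + t*t = 7 + t²)
n(-49, a(-4)) - 28870 = (7 + (-49)²) - 28870 = (7 + 2401) - 28870 = 2408 - 28870 = -26462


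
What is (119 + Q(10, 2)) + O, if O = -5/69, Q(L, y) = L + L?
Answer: 9586/69 ≈ 138.93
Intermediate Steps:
Q(L, y) = 2*L
O = -5/69 (O = -5*1/69 = -5/69 ≈ -0.072464)
(119 + Q(10, 2)) + O = (119 + 2*10) - 5/69 = (119 + 20) - 5/69 = 139 - 5/69 = 9586/69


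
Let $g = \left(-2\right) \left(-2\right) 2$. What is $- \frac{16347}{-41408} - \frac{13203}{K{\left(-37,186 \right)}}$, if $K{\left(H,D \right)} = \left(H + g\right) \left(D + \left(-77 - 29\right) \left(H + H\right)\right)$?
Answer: $\frac{2176717857}{4821340480} \approx 0.45148$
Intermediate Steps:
$g = 8$ ($g = 4 \cdot 2 = 8$)
$K{\left(H,D \right)} = \left(8 + H\right) \left(D - 212 H\right)$ ($K{\left(H,D \right)} = \left(H + 8\right) \left(D + \left(-77 - 29\right) \left(H + H\right)\right) = \left(8 + H\right) \left(D - 106 \cdot 2 H\right) = \left(8 + H\right) \left(D - 212 H\right)$)
$- \frac{16347}{-41408} - \frac{13203}{K{\left(-37,186 \right)}} = - \frac{16347}{-41408} - \frac{13203}{\left(-1696\right) \left(-37\right) - 212 \left(-37\right)^{2} + 8 \cdot 186 + 186 \left(-37\right)} = \left(-16347\right) \left(- \frac{1}{41408}\right) - \frac{13203}{62752 - 290228 + 1488 - 6882} = \frac{16347}{41408} - \frac{13203}{62752 - 290228 + 1488 - 6882} = \frac{16347}{41408} - \frac{13203}{-232870} = \frac{16347}{41408} - - \frac{13203}{232870} = \frac{16347}{41408} + \frac{13203}{232870} = \frac{2176717857}{4821340480}$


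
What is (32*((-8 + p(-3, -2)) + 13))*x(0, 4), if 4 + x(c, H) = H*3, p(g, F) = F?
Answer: 768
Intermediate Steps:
x(c, H) = -4 + 3*H (x(c, H) = -4 + H*3 = -4 + 3*H)
(32*((-8 + p(-3, -2)) + 13))*x(0, 4) = (32*((-8 - 2) + 13))*(-4 + 3*4) = (32*(-10 + 13))*(-4 + 12) = (32*3)*8 = 96*8 = 768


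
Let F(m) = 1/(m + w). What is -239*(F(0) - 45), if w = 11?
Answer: 118066/11 ≈ 10733.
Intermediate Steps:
F(m) = 1/(11 + m) (F(m) = 1/(m + 11) = 1/(11 + m))
-239*(F(0) - 45) = -239*(1/(11 + 0) - 45) = -239*(1/11 - 45) = -239*(-494/11) = 118066/11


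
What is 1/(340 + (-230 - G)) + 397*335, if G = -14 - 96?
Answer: 29258901/220 ≈ 1.3300e+5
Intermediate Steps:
G = -110
1/(340 + (-230 - G)) + 397*335 = 1/(340 + (-230 - 1*(-110))) + 397*335 = 1/(340 + (-230 + 110)) + 132995 = 1/(340 - 120) + 132995 = 1/220 + 132995 = 29258901/220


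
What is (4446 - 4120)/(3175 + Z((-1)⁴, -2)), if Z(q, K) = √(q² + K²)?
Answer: 103505/1008062 - 163*√5/5040310 ≈ 0.10260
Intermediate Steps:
Z(q, K) = √(K² + q²)
(4446 - 4120)/(3175 + Z((-1)⁴, -2)) = (4446 - 4120)/(3175 + √((-2)² + ((-1)⁴)²)) = 326/(3175 + √(4 + 1²)) = 326/(3175 + √(4 + 1)) = 326/(3175 + √5)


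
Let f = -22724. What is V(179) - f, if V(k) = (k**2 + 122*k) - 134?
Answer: 76469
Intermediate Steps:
V(k) = -134 + k**2 + 122*k
V(179) - f = (-134 + 179**2 + 122*179) - 1*(-22724) = (-134 + 32041 + 21838) + 22724 = 53745 + 22724 = 76469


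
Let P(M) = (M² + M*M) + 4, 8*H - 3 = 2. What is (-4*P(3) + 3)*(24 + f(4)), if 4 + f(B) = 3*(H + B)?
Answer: -23035/8 ≈ -2879.4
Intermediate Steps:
H = 5/8 (H = 3/8 + (⅛)*2 = 3/8 + ¼ = 5/8 ≈ 0.62500)
f(B) = -17/8 + 3*B (f(B) = -4 + 3*(5/8 + B) = -4 + (15/8 + 3*B) = -17/8 + 3*B)
P(M) = 4 + 2*M² (P(M) = (M² + M²) + 4 = 2*M² + 4 = 4 + 2*M²)
(-4*P(3) + 3)*(24 + f(4)) = (-4*(4 + 2*3²) + 3)*(24 + (-17/8 + 3*4)) = (-4*(4 + 2*9) + 3)*(24 + (-17/8 + 12)) = (-4*(4 + 18) + 3)*(24 + 79/8) = (-4*22 + 3)*(271/8) = (-88 + 3)*(271/8) = -85*271/8 = -23035/8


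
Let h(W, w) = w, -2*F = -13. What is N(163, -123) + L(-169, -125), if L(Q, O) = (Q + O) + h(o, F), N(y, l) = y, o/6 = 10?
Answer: -249/2 ≈ -124.50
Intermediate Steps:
F = 13/2 (F = -1/2*(-13) = 13/2 ≈ 6.5000)
o = 60 (o = 6*10 = 60)
L(Q, O) = 13/2 + O + Q (L(Q, O) = (Q + O) + 13/2 = (O + Q) + 13/2 = 13/2 + O + Q)
N(163, -123) + L(-169, -125) = 163 + (13/2 - 125 - 169) = 163 - 575/2 = -249/2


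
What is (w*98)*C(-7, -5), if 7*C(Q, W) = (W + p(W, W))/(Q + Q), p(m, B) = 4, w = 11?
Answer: 11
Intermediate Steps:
C(Q, W) = (4 + W)/(14*Q) (C(Q, W) = ((W + 4)/(Q + Q))/7 = ((4 + W)/((2*Q)))/7 = ((4 + W)*(1/(2*Q)))/7 = ((4 + W)/(2*Q))/7 = (4 + W)/(14*Q))
(w*98)*C(-7, -5) = (11*98)*((1/14)*(4 - 5)/(-7)) = 1078*((1/14)*(-⅐)*(-1)) = 1078*(1/98) = 11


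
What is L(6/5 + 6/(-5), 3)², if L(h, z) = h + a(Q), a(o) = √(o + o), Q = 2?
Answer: 4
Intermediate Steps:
a(o) = √2*√o (a(o) = √(2*o) = √2*√o)
L(h, z) = 2 + h (L(h, z) = h + √2*√2 = h + 2 = 2 + h)
L(6/5 + 6/(-5), 3)² = (2 + (6/5 + 6/(-5)))² = (2 + (6*(⅕) + 6*(-⅕)))² = (2 + (6/5 - 6/5))² = (2 + 0)² = 2² = 4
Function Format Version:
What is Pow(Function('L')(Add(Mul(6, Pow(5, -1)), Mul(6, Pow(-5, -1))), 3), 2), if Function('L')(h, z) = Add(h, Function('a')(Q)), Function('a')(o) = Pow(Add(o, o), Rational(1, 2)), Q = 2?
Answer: 4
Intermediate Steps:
Function('a')(o) = Mul(Pow(2, Rational(1, 2)), Pow(o, Rational(1, 2))) (Function('a')(o) = Pow(Mul(2, o), Rational(1, 2)) = Mul(Pow(2, Rational(1, 2)), Pow(o, Rational(1, 2))))
Function('L')(h, z) = Add(2, h) (Function('L')(h, z) = Add(h, Mul(Pow(2, Rational(1, 2)), Pow(2, Rational(1, 2)))) = Add(h, 2) = Add(2, h))
Pow(Function('L')(Add(Mul(6, Pow(5, -1)), Mul(6, Pow(-5, -1))), 3), 2) = Pow(Add(2, Add(Mul(6, Pow(5, -1)), Mul(6, Pow(-5, -1)))), 2) = Pow(Add(2, Add(Mul(6, Rational(1, 5)), Mul(6, Rational(-1, 5)))), 2) = Pow(Add(2, Add(Rational(6, 5), Rational(-6, 5))), 2) = Pow(Add(2, 0), 2) = Pow(2, 2) = 4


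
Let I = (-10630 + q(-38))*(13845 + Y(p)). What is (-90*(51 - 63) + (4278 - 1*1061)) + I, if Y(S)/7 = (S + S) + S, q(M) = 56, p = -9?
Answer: -144394247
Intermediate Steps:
Y(S) = 21*S (Y(S) = 7*((S + S) + S) = 7*(2*S + S) = 7*(3*S) = 21*S)
I = -144398544 (I = (-10630 + 56)*(13845 + 21*(-9)) = -10574*(13845 - 189) = -10574*13656 = -144398544)
(-90*(51 - 63) + (4278 - 1*1061)) + I = (-90*(51 - 63) + (4278 - 1*1061)) - 144398544 = (-90*(-12) + (4278 - 1061)) - 144398544 = (1080 + 3217) - 144398544 = 4297 - 144398544 = -144394247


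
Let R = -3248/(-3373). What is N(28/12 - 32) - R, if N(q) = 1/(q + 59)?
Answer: -275705/296824 ≈ -0.92885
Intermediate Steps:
N(q) = 1/(59 + q)
R = 3248/3373 (R = -3248*(-1/3373) = 3248/3373 ≈ 0.96294)
N(28/12 - 32) - R = 1/(59 + (28/12 - 32)) - 1*3248/3373 = 1/(59 + (28*(1/12) - 32)) - 3248/3373 = 1/(59 + (7/3 - 32)) - 3248/3373 = 1/(59 - 89/3) - 3248/3373 = 1/(88/3) - 3248/3373 = 3/88 - 3248/3373 = -275705/296824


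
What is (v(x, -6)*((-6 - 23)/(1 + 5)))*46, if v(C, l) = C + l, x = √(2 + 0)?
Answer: 1334 - 667*√2/3 ≈ 1019.6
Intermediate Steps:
x = √2 ≈ 1.4142
(v(x, -6)*((-6 - 23)/(1 + 5)))*46 = ((√2 - 6)*((-6 - 23)/(1 + 5)))*46 = ((-6 + √2)*(-29/6))*46 = (29 - 29*√2/6)*46 = 1334 - 667*√2/3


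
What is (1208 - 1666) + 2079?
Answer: 1621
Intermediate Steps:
(1208 - 1666) + 2079 = -458 + 2079 = 1621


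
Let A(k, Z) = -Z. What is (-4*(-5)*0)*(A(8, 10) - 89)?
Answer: 0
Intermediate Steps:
(-4*(-5)*0)*(A(8, 10) - 89) = (-4*(-5)*0)*(-1*10 - 89) = (20*0)*(-10 - 89) = 0*(-99) = 0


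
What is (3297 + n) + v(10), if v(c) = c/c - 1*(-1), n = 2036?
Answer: 5335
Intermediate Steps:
v(c) = 2 (v(c) = 1 + 1 = 2)
(3297 + n) + v(10) = (3297 + 2036) + 2 = 5333 + 2 = 5335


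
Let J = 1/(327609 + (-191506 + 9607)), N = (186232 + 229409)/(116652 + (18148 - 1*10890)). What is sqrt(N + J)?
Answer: sqrt(303739897586816645)/300915435 ≈ 1.8315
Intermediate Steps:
N = 415641/123910 (N = 415641/(116652 + (18148 - 10890)) = 415641/(116652 + 7258) = 415641/123910 ≈ 3.3544)
J = 1/145710 (J = 1/(327609 - 181899) = 1/145710 ≈ 6.8629e-6)
sqrt(N + J) = sqrt(415641/123910 + 1/145710) = sqrt(3028158701/902746305) = sqrt(303739897586816645)/300915435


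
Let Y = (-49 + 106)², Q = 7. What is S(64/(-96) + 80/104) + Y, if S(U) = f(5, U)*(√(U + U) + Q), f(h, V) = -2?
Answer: 3235 - 4*√78/39 ≈ 3234.1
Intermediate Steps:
Y = 3249 (Y = 57² = 3249)
S(U) = -14 - 2*√2*√U (S(U) = -2*(√(U + U) + 7) = -2*(√(2*U) + 7) = -2*(√2*√U + 7) = -2*(7 + √2*√U) = -14 - 2*√2*√U)
S(64/(-96) + 80/104) + Y = (-14 - 2*√2*√(64/(-96) + 80/104)) + 3249 = (-14 - 2*√2*√(64*(-1/96) + 80*(1/104))) + 3249 = (-14 - 2*√2*√(-⅔ + 10/13)) + 3249 = (-14 - 2*√2*√(4/39)) + 3249 = (-14 - 2*√2*2*√39/39) + 3249 = (-14 - 4*√78/39) + 3249 = 3235 - 4*√78/39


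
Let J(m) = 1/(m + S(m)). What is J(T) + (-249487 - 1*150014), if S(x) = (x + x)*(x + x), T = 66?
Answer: -6987272489/17490 ≈ -3.9950e+5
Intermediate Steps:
S(x) = 4*x**2 (S(x) = (2*x)*(2*x) = 4*x**2)
J(m) = 1/(m + 4*m**2)
J(T) + (-249487 - 1*150014) = 1/(66*(1 + 4*66)) + (-249487 - 1*150014) = 1/(66*(1 + 264)) + (-249487 - 150014) = (1/66)/265 - 399501 = (1/66)*(1/265) - 399501 = 1/17490 - 399501 = -6987272489/17490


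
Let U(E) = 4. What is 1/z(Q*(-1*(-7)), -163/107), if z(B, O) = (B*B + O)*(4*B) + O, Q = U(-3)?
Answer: 107/9377037 ≈ 1.1411e-5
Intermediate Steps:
Q = 4
z(B, O) = O + 4*B*(O + B**2) (z(B, O) = (B**2 + O)*(4*B) + O = (O + B**2)*(4*B) + O = 4*B*(O + B**2) + O = O + 4*B*(O + B**2))
1/z(Q*(-1*(-7)), -163/107) = 1/(-163/107 + 4*(4*(-1*(-7)))**3 + 4*(4*(-1*(-7)))*(-163/107)) = 1/(-163*1/107 + 4*(4*7)**3 + 4*(4*7)*(-163*1/107)) = 1/(-163/107 + 4*28**3 + 4*28*(-163/107)) = 1/(-163/107 + 4*21952 - 18256/107) = 1/(-163/107 + 87808 - 18256/107) = 1/(9377037/107) = 107/9377037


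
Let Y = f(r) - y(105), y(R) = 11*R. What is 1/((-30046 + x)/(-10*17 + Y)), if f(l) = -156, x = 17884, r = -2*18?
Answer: 1481/12162 ≈ 0.12177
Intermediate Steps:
r = -36
Y = -1311 (Y = -156 - 11*105 = -156 - 1*1155 = -156 - 1155 = -1311)
1/((-30046 + x)/(-10*17 + Y)) = 1/((-30046 + 17884)/(-10*17 - 1311)) = 1/(-12162/(-170 - 1311)) = 1/(-12162/(-1481)) = 1/(-12162*(-1/1481)) = 1/(12162/1481) = 1481/12162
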